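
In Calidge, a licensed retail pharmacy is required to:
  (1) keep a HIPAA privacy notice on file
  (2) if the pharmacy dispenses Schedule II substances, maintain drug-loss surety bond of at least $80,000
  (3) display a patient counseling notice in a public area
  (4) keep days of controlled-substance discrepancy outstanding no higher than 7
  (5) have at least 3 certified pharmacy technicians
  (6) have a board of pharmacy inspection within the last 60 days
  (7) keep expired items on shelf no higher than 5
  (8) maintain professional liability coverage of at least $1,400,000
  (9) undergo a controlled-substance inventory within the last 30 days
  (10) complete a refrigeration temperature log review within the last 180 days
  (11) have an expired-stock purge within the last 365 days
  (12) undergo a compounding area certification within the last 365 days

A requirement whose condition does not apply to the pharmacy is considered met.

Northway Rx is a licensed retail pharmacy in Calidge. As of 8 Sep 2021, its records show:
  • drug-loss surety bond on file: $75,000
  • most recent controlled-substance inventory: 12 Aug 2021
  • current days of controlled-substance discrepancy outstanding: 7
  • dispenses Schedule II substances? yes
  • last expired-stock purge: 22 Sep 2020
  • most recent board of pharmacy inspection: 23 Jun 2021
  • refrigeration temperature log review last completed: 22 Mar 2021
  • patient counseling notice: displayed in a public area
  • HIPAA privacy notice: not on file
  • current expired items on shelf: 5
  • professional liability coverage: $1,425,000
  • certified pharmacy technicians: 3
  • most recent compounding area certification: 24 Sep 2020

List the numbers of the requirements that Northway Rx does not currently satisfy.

1. HIPAA privacy notice absent → not met
2. condition 'dispenses Schedule II substances' holds; drug-loss surety bond $75,000 < $80,000 → not met
3. patient counseling notice present → met
4. days of controlled-substance discrepancy outstanding 7 ≤ 7 → met
5. certified pharmacy technicians 3 ≥ 3 → met
6. board of pharmacy inspection 77 days ago vs limit 60 → not met
7. expired items on shelf 5 ≤ 5 → met
8. professional liability coverage $1,425,000 ≥ $1,400,000 → met
9. controlled-substance inventory 27 days ago vs limit 30 → met
10. refrigeration temperature log review 170 days ago vs limit 180 → met
11. expired-stock purge 351 days ago vs limit 365 → met
12. compounding area certification 349 days ago vs limit 365 → met
Not met: 1, 2, 6

1, 2, 6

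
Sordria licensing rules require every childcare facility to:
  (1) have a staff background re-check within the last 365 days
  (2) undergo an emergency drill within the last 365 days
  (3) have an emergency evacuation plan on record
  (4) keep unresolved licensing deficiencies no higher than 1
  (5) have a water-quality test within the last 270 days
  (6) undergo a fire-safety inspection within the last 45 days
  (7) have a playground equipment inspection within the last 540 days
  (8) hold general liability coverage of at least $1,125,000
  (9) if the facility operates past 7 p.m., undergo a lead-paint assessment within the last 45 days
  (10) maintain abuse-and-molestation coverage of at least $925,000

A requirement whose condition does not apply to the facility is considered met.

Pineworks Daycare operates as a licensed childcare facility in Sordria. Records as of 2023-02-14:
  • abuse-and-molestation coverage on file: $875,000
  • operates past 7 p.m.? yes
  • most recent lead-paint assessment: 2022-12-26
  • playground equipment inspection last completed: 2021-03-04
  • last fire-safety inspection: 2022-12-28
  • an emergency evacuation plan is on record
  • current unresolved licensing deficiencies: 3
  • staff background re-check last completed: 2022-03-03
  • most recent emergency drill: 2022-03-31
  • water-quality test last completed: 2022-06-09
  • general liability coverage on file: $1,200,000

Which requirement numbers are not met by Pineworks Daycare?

1. staff background re-check 348 days ago vs limit 365 → met
2. emergency drill 320 days ago vs limit 365 → met
3. emergency evacuation plan present → met
4. unresolved licensing deficiencies 3 > 1 → not met
5. water-quality test 250 days ago vs limit 270 → met
6. fire-safety inspection 48 days ago vs limit 45 → not met
7. playground equipment inspection 712 days ago vs limit 540 → not met
8. general liability coverage $1,200,000 ≥ $1,125,000 → met
9. condition 'operates past 7 p.m.' holds; lead-paint assessment 50 days ago vs limit 45 → not met
10. abuse-and-molestation coverage $875,000 < $925,000 → not met
Not met: 4, 6, 7, 9, 10

4, 6, 7, 9, 10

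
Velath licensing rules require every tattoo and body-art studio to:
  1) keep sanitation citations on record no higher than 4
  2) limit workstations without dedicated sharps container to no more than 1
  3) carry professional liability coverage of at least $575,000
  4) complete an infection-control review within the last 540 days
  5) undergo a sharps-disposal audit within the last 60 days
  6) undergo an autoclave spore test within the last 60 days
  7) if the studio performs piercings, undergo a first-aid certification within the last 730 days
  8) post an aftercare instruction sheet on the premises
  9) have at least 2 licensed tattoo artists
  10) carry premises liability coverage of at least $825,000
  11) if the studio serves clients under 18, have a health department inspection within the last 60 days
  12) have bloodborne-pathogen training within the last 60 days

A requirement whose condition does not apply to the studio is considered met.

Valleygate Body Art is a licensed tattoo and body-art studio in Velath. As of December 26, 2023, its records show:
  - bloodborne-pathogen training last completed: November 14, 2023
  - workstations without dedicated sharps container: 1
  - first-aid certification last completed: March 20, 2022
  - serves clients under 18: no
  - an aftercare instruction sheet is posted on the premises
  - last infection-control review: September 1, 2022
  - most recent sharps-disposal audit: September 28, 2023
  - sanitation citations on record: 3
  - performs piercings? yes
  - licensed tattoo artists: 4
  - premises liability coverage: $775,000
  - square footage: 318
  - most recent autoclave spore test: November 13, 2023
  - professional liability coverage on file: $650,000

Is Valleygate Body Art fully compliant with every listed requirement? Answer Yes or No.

No

1. sanitation citations on record 3 ≤ 4 → met
2. workstations without dedicated sharps container 1 ≤ 1 → met
3. professional liability coverage $650,000 ≥ $575,000 → met
4. infection-control review 481 days ago vs limit 540 → met
5. sharps-disposal audit 89 days ago vs limit 60 → not met
6. autoclave spore test 43 days ago vs limit 60 → met
7. condition 'performs piercings' holds; first-aid certification 646 days ago vs limit 730 → met
8. aftercare instruction sheet present → met
9. licensed tattoo artists 4 ≥ 2 → met
10. premises liability coverage $775,000 < $825,000 → not met
11. condition 'serves clients under 18' does not hold → requirement n/a → met
12. bloodborne-pathogen training 42 days ago vs limit 60 → met
Not met: 5, 10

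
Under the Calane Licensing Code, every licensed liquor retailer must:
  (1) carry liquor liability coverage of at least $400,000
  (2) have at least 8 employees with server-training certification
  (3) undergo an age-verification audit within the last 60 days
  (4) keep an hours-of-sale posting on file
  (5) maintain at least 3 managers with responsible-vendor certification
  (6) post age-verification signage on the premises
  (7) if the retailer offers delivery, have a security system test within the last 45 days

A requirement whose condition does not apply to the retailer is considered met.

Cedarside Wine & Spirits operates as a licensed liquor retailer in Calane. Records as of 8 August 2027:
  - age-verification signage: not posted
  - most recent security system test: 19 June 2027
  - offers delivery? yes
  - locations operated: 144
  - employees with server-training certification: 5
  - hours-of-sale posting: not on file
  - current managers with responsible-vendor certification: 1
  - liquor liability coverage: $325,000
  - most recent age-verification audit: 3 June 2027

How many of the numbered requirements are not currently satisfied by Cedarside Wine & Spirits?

1. liquor liability coverage $325,000 < $400,000 → not met
2. employees with server-training certification 5 < 8 → not met
3. age-verification audit 66 days ago vs limit 60 → not met
4. hours-of-sale posting absent → not met
5. managers with responsible-vendor certification 1 < 3 → not met
6. age-verification signage absent → not met
7. condition 'offers delivery' holds; security system test 50 days ago vs limit 45 → not met
Not met: 7 of 7

7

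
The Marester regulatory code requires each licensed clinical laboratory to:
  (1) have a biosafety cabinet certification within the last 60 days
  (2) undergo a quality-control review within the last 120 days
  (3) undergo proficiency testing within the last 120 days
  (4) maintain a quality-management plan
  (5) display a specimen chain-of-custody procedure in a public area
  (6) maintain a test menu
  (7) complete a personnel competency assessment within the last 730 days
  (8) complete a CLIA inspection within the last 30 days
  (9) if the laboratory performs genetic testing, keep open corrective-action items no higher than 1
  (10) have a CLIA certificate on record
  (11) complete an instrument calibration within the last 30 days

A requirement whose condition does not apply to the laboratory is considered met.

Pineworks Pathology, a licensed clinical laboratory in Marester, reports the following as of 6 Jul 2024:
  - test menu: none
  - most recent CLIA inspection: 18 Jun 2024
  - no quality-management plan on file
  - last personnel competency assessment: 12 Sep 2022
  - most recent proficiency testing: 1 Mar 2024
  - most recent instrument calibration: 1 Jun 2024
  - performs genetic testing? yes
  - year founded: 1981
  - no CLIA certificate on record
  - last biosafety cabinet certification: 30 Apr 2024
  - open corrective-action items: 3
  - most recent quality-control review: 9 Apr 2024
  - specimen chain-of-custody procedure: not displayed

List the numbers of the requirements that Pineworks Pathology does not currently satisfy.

1. biosafety cabinet certification 67 days ago vs limit 60 → not met
2. quality-control review 88 days ago vs limit 120 → met
3. proficiency testing 127 days ago vs limit 120 → not met
4. quality-management plan absent → not met
5. specimen chain-of-custody procedure absent → not met
6. test menu absent → not met
7. personnel competency assessment 663 days ago vs limit 730 → met
8. CLIA inspection 18 days ago vs limit 30 → met
9. condition 'performs genetic testing' holds; open corrective-action items 3 > 1 → not met
10. CLIA certificate absent → not met
11. instrument calibration 35 days ago vs limit 30 → not met
Not met: 1, 3, 4, 5, 6, 9, 10, 11

1, 3, 4, 5, 6, 9, 10, 11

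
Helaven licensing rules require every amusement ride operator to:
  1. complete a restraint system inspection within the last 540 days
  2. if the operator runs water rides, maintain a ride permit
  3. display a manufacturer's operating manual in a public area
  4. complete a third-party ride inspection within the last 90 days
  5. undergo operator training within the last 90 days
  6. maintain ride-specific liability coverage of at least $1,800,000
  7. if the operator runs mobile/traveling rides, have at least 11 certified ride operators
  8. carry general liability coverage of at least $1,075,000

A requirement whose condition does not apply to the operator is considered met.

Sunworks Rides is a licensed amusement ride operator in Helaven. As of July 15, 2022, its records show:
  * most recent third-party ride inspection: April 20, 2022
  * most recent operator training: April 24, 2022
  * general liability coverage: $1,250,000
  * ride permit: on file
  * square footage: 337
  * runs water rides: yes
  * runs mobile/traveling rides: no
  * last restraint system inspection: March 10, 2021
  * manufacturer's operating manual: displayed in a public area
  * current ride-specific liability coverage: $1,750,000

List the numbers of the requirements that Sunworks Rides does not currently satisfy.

1. restraint system inspection 492 days ago vs limit 540 → met
2. condition 'runs water rides' holds; ride permit present → met
3. manufacturer's operating manual present → met
4. third-party ride inspection 86 days ago vs limit 90 → met
5. operator training 82 days ago vs limit 90 → met
6. ride-specific liability coverage $1,750,000 < $1,800,000 → not met
7. condition 'runs mobile/traveling rides' does not hold → requirement n/a → met
8. general liability coverage $1,250,000 ≥ $1,075,000 → met
Not met: 6

6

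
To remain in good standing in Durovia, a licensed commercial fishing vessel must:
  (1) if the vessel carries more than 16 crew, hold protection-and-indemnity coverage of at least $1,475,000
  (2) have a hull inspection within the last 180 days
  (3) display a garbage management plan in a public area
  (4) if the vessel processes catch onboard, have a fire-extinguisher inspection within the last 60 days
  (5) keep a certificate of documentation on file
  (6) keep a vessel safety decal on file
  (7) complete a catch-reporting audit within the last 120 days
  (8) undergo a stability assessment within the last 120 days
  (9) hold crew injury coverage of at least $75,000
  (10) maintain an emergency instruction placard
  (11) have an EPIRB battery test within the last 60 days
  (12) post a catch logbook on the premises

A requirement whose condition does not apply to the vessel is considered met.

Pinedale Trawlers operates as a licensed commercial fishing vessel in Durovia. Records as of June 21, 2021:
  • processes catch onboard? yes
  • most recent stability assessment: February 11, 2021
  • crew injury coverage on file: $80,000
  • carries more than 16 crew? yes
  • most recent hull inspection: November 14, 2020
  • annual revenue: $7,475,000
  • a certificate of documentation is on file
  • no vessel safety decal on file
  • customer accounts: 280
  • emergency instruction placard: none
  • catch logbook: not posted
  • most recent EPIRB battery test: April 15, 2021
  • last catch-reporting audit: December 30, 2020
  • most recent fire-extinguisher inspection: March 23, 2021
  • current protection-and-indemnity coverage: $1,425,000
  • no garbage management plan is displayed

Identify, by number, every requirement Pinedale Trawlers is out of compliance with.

1. condition 'carries more than 16 crew' holds; protection-and-indemnity coverage $1,425,000 < $1,475,000 → not met
2. hull inspection 219 days ago vs limit 180 → not met
3. garbage management plan absent → not met
4. condition 'processes catch onboard' holds; fire-extinguisher inspection 90 days ago vs limit 60 → not met
5. certificate of documentation present → met
6. vessel safety decal absent → not met
7. catch-reporting audit 173 days ago vs limit 120 → not met
8. stability assessment 130 days ago vs limit 120 → not met
9. crew injury coverage $80,000 ≥ $75,000 → met
10. emergency instruction placard absent → not met
11. EPIRB battery test 67 days ago vs limit 60 → not met
12. catch logbook absent → not met
Not met: 1, 2, 3, 4, 6, 7, 8, 10, 11, 12

1, 2, 3, 4, 6, 7, 8, 10, 11, 12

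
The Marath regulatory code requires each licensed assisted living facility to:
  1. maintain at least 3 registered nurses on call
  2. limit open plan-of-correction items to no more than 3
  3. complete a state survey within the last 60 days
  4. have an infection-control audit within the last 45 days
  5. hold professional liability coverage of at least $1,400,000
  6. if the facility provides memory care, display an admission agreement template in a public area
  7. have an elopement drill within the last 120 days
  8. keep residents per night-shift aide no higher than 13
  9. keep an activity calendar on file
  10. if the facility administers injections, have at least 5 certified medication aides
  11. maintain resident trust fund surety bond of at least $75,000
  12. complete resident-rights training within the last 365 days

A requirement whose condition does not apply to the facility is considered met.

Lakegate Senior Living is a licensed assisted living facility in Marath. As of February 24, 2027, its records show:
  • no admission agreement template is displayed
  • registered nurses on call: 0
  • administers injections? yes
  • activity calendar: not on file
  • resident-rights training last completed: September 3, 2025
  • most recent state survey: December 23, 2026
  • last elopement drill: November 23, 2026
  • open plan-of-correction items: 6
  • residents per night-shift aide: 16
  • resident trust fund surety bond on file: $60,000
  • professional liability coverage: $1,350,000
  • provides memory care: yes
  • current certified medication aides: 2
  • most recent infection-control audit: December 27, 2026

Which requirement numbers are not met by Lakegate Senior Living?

1. registered nurses on call 0 < 3 → not met
2. open plan-of-correction items 6 > 3 → not met
3. state survey 63 days ago vs limit 60 → not met
4. infection-control audit 59 days ago vs limit 45 → not met
5. professional liability coverage $1,350,000 < $1,400,000 → not met
6. condition 'provides memory care' holds; admission agreement template absent → not met
7. elopement drill 93 days ago vs limit 120 → met
8. residents per night-shift aide 16 > 13 → not met
9. activity calendar absent → not met
10. condition 'administers injections' holds; certified medication aides 2 < 5 → not met
11. resident trust fund surety bond $60,000 < $75,000 → not met
12. resident-rights training 539 days ago vs limit 365 → not met
Not met: 1, 2, 3, 4, 5, 6, 8, 9, 10, 11, 12

1, 2, 3, 4, 5, 6, 8, 9, 10, 11, 12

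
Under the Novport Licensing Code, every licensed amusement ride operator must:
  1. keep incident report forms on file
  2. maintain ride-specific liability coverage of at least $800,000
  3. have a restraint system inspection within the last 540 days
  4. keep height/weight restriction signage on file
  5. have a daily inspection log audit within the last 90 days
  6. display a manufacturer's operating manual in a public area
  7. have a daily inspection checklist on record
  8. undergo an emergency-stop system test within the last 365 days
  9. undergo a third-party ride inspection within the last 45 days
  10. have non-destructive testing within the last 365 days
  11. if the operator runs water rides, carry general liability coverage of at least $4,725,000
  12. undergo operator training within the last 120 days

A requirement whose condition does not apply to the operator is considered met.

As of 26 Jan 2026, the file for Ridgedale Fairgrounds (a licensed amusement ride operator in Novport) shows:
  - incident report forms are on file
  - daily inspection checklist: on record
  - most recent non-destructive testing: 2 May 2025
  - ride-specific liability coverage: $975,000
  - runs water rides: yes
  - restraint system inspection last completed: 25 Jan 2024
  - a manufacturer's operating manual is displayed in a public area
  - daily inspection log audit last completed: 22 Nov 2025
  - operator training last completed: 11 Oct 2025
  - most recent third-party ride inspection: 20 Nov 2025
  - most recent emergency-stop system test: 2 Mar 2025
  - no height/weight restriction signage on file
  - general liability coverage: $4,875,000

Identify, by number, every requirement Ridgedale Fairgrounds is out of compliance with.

1. incident report forms present → met
2. ride-specific liability coverage $975,000 ≥ $800,000 → met
3. restraint system inspection 732 days ago vs limit 540 → not met
4. height/weight restriction signage absent → not met
5. daily inspection log audit 65 days ago vs limit 90 → met
6. manufacturer's operating manual present → met
7. daily inspection checklist present → met
8. emergency-stop system test 330 days ago vs limit 365 → met
9. third-party ride inspection 67 days ago vs limit 45 → not met
10. non-destructive testing 269 days ago vs limit 365 → met
11. condition 'runs water rides' holds; general liability coverage $4,875,000 ≥ $4,725,000 → met
12. operator training 107 days ago vs limit 120 → met
Not met: 3, 4, 9

3, 4, 9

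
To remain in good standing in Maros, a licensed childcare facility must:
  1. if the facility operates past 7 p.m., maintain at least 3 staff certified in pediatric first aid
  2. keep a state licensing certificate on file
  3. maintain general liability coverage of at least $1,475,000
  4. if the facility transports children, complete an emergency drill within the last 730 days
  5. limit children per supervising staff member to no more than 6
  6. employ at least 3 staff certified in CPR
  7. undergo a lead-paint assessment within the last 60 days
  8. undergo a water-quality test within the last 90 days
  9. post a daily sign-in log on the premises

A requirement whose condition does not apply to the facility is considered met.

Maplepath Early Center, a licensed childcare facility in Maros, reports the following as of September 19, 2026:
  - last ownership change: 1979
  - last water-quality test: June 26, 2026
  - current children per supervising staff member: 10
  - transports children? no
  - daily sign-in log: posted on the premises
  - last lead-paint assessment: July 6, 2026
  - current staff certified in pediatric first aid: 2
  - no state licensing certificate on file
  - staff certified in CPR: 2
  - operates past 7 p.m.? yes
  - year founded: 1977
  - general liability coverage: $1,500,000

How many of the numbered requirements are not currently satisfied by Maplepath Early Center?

5

1. condition 'operates past 7 p.m.' holds; staff certified in pediatric first aid 2 < 3 → not met
2. state licensing certificate absent → not met
3. general liability coverage $1,500,000 ≥ $1,475,000 → met
4. condition 'transports children' does not hold → requirement n/a → met
5. children per supervising staff member 10 > 6 → not met
6. staff certified in CPR 2 < 3 → not met
7. lead-paint assessment 75 days ago vs limit 60 → not met
8. water-quality test 85 days ago vs limit 90 → met
9. daily sign-in log present → met
Not met: 5 of 9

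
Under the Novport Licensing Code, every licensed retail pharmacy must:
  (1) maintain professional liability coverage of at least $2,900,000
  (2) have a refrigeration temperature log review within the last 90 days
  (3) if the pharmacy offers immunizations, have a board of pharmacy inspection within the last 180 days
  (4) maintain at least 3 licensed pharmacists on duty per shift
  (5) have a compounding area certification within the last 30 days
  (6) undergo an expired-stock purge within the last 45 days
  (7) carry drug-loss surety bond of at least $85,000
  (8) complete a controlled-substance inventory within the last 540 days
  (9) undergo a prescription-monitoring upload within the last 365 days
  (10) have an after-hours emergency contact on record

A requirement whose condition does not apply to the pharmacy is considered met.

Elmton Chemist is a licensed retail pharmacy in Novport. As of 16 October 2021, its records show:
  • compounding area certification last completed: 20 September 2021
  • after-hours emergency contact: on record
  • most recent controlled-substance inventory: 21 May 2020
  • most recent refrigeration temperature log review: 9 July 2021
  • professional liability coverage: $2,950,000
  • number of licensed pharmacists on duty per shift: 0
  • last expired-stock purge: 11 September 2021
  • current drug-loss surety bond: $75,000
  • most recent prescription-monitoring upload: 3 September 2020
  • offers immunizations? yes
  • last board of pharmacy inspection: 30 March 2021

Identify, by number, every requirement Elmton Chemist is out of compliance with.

2, 3, 4, 7, 9

1. professional liability coverage $2,950,000 ≥ $2,900,000 → met
2. refrigeration temperature log review 99 days ago vs limit 90 → not met
3. condition 'offers immunizations' holds; board of pharmacy inspection 200 days ago vs limit 180 → not met
4. licensed pharmacists on duty per shift 0 < 3 → not met
5. compounding area certification 26 days ago vs limit 30 → met
6. expired-stock purge 35 days ago vs limit 45 → met
7. drug-loss surety bond $75,000 < $85,000 → not met
8. controlled-substance inventory 513 days ago vs limit 540 → met
9. prescription-monitoring upload 408 days ago vs limit 365 → not met
10. after-hours emergency contact present → met
Not met: 2, 3, 4, 7, 9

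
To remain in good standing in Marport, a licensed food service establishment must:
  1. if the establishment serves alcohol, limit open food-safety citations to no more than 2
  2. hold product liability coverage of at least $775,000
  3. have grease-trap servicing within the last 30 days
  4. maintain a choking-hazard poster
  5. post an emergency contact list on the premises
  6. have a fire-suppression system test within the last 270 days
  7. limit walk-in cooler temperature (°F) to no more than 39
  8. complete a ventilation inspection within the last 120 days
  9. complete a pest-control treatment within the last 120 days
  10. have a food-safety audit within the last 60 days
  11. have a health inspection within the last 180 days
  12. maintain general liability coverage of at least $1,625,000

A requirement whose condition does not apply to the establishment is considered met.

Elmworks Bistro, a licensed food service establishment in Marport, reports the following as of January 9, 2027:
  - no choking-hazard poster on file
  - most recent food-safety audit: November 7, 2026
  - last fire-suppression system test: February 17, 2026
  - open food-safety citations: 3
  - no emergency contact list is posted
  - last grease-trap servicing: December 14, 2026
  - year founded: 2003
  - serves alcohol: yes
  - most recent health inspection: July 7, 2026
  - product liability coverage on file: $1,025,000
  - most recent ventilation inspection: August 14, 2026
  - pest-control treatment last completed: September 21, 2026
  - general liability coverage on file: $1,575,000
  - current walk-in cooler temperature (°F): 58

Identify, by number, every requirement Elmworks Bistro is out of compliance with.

1, 4, 5, 6, 7, 8, 10, 11, 12

1. condition 'serves alcohol' holds; open food-safety citations 3 > 2 → not met
2. product liability coverage $1,025,000 ≥ $775,000 → met
3. grease-trap servicing 26 days ago vs limit 30 → met
4. choking-hazard poster absent → not met
5. emergency contact list absent → not met
6. fire-suppression system test 326 days ago vs limit 270 → not met
7. walk-in cooler temperature (°F) 58 > 39 → not met
8. ventilation inspection 148 days ago vs limit 120 → not met
9. pest-control treatment 110 days ago vs limit 120 → met
10. food-safety audit 63 days ago vs limit 60 → not met
11. health inspection 186 days ago vs limit 180 → not met
12. general liability coverage $1,575,000 < $1,625,000 → not met
Not met: 1, 4, 5, 6, 7, 8, 10, 11, 12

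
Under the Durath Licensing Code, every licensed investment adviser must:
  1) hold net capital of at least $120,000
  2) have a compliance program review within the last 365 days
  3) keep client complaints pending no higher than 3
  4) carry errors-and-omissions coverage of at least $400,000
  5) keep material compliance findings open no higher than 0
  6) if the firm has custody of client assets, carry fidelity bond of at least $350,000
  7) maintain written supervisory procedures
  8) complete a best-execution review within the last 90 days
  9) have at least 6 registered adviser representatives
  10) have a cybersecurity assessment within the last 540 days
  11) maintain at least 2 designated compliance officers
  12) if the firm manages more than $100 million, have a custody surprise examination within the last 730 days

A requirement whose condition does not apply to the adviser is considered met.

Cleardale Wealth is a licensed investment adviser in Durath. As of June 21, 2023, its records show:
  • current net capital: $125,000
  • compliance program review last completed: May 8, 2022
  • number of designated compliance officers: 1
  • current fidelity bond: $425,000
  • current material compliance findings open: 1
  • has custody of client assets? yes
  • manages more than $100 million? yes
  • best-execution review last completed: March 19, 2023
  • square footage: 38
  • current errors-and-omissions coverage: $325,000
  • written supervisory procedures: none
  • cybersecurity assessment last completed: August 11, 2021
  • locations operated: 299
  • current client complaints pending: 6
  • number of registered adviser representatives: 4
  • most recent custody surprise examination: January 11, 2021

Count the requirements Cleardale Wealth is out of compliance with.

1. net capital $125,000 ≥ $120,000 → met
2. compliance program review 409 days ago vs limit 365 → not met
3. client complaints pending 6 > 3 → not met
4. errors-and-omissions coverage $325,000 < $400,000 → not met
5. material compliance findings open 1 > 0 → not met
6. condition 'has custody of client assets' holds; fidelity bond $425,000 ≥ $350,000 → met
7. written supervisory procedures absent → not met
8. best-execution review 94 days ago vs limit 90 → not met
9. registered adviser representatives 4 < 6 → not met
10. cybersecurity assessment 679 days ago vs limit 540 → not met
11. designated compliance officers 1 < 2 → not met
12. condition 'manages more than $100 million' holds; custody surprise examination 891 days ago vs limit 730 → not met
Not met: 10 of 12

10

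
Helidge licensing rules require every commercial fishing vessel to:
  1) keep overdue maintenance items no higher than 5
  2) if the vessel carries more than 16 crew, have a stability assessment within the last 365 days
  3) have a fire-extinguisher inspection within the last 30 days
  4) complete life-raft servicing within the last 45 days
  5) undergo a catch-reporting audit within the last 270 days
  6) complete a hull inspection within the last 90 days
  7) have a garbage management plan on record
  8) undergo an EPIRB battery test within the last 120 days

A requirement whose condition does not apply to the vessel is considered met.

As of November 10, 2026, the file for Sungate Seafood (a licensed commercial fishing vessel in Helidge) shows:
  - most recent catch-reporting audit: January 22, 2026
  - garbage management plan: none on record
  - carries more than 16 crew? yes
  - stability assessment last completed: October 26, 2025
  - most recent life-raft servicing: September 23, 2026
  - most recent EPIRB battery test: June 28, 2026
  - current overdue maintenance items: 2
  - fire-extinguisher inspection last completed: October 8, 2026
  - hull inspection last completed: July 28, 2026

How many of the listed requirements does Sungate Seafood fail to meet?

7

1. overdue maintenance items 2 ≤ 5 → met
2. condition 'carries more than 16 crew' holds; stability assessment 380 days ago vs limit 365 → not met
3. fire-extinguisher inspection 33 days ago vs limit 30 → not met
4. life-raft servicing 48 days ago vs limit 45 → not met
5. catch-reporting audit 292 days ago vs limit 270 → not met
6. hull inspection 105 days ago vs limit 90 → not met
7. garbage management plan absent → not met
8. EPIRB battery test 135 days ago vs limit 120 → not met
Not met: 7 of 8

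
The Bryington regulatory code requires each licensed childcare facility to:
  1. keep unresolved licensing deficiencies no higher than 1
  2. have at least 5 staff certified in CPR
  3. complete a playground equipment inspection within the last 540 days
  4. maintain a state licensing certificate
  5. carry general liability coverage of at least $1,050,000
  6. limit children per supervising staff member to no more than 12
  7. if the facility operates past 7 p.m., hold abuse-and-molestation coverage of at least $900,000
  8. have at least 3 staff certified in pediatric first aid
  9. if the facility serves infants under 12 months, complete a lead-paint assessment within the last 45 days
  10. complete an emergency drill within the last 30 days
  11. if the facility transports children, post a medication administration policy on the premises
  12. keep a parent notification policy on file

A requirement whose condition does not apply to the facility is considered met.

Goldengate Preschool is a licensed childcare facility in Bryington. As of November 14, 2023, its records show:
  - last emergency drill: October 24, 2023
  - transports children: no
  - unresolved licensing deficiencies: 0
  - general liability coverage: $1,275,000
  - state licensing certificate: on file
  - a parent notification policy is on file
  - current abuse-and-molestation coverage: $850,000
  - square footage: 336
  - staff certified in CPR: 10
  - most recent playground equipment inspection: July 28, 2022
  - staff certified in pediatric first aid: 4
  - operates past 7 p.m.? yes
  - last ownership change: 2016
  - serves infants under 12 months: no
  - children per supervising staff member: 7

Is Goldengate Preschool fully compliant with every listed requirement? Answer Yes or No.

1. unresolved licensing deficiencies 0 ≤ 1 → met
2. staff certified in CPR 10 ≥ 5 → met
3. playground equipment inspection 474 days ago vs limit 540 → met
4. state licensing certificate present → met
5. general liability coverage $1,275,000 ≥ $1,050,000 → met
6. children per supervising staff member 7 ≤ 12 → met
7. condition 'operates past 7 p.m.' holds; abuse-and-molestation coverage $850,000 < $900,000 → not met
8. staff certified in pediatric first aid 4 ≥ 3 → met
9. condition 'serves infants under 12 months' does not hold → requirement n/a → met
10. emergency drill 21 days ago vs limit 30 → met
11. condition 'transports children' does not hold → requirement n/a → met
12. parent notification policy present → met
Not met: 7

No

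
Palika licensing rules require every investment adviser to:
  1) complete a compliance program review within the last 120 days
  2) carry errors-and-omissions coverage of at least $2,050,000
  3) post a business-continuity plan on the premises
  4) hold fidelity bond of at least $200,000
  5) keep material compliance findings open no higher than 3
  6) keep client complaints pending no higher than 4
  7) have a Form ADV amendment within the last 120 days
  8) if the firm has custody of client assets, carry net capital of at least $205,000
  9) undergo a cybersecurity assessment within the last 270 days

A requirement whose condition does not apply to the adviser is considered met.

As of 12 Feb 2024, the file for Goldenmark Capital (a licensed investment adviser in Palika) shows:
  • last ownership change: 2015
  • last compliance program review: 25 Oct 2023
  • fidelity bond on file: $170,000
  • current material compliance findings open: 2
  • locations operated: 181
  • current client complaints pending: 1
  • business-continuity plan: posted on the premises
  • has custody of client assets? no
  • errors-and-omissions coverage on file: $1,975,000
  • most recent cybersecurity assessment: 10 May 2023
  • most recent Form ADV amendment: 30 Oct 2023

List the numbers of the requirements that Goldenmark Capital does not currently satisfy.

2, 4, 9

1. compliance program review 110 days ago vs limit 120 → met
2. errors-and-omissions coverage $1,975,000 < $2,050,000 → not met
3. business-continuity plan present → met
4. fidelity bond $170,000 < $200,000 → not met
5. material compliance findings open 2 ≤ 3 → met
6. client complaints pending 1 ≤ 4 → met
7. Form ADV amendment 105 days ago vs limit 120 → met
8. condition 'has custody of client assets' does not hold → requirement n/a → met
9. cybersecurity assessment 278 days ago vs limit 270 → not met
Not met: 2, 4, 9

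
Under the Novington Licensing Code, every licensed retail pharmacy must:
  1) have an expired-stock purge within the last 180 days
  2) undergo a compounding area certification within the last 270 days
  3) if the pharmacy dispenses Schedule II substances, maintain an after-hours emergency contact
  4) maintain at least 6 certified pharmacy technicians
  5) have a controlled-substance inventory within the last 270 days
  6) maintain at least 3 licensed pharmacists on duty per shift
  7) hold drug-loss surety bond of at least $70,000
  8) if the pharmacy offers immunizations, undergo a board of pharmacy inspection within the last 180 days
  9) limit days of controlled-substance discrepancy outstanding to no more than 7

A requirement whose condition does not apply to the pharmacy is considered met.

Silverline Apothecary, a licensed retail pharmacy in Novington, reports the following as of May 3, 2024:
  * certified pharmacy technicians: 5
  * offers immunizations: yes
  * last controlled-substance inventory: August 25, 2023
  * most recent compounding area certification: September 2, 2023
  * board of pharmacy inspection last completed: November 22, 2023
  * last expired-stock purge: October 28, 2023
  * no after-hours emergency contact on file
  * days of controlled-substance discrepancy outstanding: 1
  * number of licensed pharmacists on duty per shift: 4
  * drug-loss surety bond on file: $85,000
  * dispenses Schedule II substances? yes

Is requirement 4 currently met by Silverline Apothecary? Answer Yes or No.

4. certified pharmacy technicians 5 < 6 → not met

No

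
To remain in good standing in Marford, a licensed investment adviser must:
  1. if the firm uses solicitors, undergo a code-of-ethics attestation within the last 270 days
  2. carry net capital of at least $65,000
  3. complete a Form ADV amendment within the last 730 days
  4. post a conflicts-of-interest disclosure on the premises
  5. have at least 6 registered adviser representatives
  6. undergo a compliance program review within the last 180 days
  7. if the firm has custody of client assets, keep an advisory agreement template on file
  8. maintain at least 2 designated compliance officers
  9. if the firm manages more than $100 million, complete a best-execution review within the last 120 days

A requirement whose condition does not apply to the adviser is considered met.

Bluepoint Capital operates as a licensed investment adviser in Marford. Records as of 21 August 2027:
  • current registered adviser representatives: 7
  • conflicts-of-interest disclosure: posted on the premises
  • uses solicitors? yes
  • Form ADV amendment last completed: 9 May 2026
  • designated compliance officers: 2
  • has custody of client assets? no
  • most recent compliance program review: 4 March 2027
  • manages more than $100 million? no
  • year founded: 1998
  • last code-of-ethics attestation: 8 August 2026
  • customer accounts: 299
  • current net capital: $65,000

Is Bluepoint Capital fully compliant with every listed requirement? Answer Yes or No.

1. condition 'uses solicitors' holds; code-of-ethics attestation 378 days ago vs limit 270 → not met
2. net capital $65,000 ≥ $65,000 → met
3. Form ADV amendment 469 days ago vs limit 730 → met
4. conflicts-of-interest disclosure present → met
5. registered adviser representatives 7 ≥ 6 → met
6. compliance program review 170 days ago vs limit 180 → met
7. condition 'has custody of client assets' does not hold → requirement n/a → met
8. designated compliance officers 2 ≥ 2 → met
9. condition 'manages more than $100 million' does not hold → requirement n/a → met
Not met: 1

No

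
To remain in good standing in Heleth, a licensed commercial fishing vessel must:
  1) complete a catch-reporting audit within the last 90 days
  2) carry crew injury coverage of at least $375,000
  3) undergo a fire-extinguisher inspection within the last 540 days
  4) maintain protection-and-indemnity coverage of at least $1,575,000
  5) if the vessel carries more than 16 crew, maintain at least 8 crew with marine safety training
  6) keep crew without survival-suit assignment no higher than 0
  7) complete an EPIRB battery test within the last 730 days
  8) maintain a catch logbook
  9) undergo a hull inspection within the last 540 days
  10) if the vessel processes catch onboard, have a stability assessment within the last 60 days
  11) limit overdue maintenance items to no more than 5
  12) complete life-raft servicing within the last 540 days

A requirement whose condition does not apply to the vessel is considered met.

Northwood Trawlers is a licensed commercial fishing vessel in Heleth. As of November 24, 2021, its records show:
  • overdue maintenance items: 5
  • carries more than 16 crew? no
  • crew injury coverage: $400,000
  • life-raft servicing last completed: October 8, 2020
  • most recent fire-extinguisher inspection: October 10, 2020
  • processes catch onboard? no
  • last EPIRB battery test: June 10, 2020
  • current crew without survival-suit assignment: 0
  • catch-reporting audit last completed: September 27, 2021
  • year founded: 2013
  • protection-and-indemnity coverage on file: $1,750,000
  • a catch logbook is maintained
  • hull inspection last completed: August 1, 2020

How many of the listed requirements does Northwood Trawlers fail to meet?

0

1. catch-reporting audit 58 days ago vs limit 90 → met
2. crew injury coverage $400,000 ≥ $375,000 → met
3. fire-extinguisher inspection 410 days ago vs limit 540 → met
4. protection-and-indemnity coverage $1,750,000 ≥ $1,575,000 → met
5. condition 'carries more than 16 crew' does not hold → requirement n/a → met
6. crew without survival-suit assignment 0 ≤ 0 → met
7. EPIRB battery test 532 days ago vs limit 730 → met
8. catch logbook present → met
9. hull inspection 480 days ago vs limit 540 → met
10. condition 'processes catch onboard' does not hold → requirement n/a → met
11. overdue maintenance items 5 ≤ 5 → met
12. life-raft servicing 412 days ago vs limit 540 → met
Not met: 0 of 12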